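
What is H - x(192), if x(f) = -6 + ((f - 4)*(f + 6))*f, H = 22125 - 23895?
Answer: -7148772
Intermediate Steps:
H = -1770
x(f) = -6 + f*(-4 + f)*(6 + f) (x(f) = -6 + ((-4 + f)*(6 + f))*f = -6 + f*(-4 + f)*(6 + f))
H - x(192) = -1770 - (-6 + 192³ - 24*192 + 2*192²) = -1770 - (-6 + 7077888 - 4608 + 2*36864) = -1770 - (-6 + 7077888 - 4608 + 73728) = -1770 - 1*7147002 = -1770 - 7147002 = -7148772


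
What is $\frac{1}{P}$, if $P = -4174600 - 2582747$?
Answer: $- \frac{1}{6757347} \approx -1.4799 \cdot 10^{-7}$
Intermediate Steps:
$P = -6757347$ ($P = -4174600 - 2582747 = -6757347$)
$\frac{1}{P} = \frac{1}{-6757347} = - \frac{1}{6757347}$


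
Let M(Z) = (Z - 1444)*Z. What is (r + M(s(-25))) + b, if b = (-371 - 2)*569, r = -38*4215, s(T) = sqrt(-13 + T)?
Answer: -372445 - 1444*I*sqrt(38) ≈ -3.7245e+5 - 8901.4*I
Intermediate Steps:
r = -160170
M(Z) = Z*(-1444 + Z) (M(Z) = (-1444 + Z)*Z = Z*(-1444 + Z))
b = -212237 (b = -373*569 = -212237)
(r + M(s(-25))) + b = (-160170 + sqrt(-13 - 25)*(-1444 + sqrt(-13 - 25))) - 212237 = (-160170 + sqrt(-38)*(-1444 + sqrt(-38))) - 212237 = (-160170 + (I*sqrt(38))*(-1444 + I*sqrt(38))) - 212237 = (-160170 + I*sqrt(38)*(-1444 + I*sqrt(38))) - 212237 = -372407 + I*sqrt(38)*(-1444 + I*sqrt(38))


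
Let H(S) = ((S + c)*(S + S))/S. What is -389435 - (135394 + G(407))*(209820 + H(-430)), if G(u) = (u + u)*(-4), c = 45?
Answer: -27623838335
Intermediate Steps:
G(u) = -8*u (G(u) = (2*u)*(-4) = -8*u)
H(S) = 90 + 2*S (H(S) = ((S + 45)*(S + S))/S = ((45 + S)*(2*S))/S = (2*S*(45 + S))/S = 90 + 2*S)
-389435 - (135394 + G(407))*(209820 + H(-430)) = -389435 - (135394 - 8*407)*(209820 + (90 + 2*(-430))) = -389435 - (135394 - 3256)*(209820 + (90 - 860)) = -389435 - 132138*(209820 - 770) = -389435 - 132138*209050 = -389435 - 1*27623448900 = -389435 - 27623448900 = -27623838335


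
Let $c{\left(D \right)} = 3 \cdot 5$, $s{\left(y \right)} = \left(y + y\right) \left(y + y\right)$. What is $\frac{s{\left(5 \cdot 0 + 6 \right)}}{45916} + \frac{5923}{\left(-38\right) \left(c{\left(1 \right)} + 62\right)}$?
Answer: $- \frac{67884781}{33587554} \approx -2.0211$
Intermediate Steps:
$s{\left(y \right)} = 4 y^{2}$ ($s{\left(y \right)} = 2 y 2 y = 4 y^{2}$)
$c{\left(D \right)} = 15$
$\frac{s{\left(5 \cdot 0 + 6 \right)}}{45916} + \frac{5923}{\left(-38\right) \left(c{\left(1 \right)} + 62\right)} = \frac{4 \left(5 \cdot 0 + 6\right)^{2}}{45916} + \frac{5923}{\left(-38\right) \left(15 + 62\right)} = 4 \left(0 + 6\right)^{2} \cdot \frac{1}{45916} + \frac{5923}{\left(-38\right) 77} = 4 \cdot 6^{2} \cdot \frac{1}{45916} + \frac{5923}{-2926} = 4 \cdot 36 \cdot \frac{1}{45916} + 5923 \left(- \frac{1}{2926}\right) = 144 \cdot \frac{1}{45916} - \frac{5923}{2926} = \frac{36}{11479} - \frac{5923}{2926} = - \frac{67884781}{33587554}$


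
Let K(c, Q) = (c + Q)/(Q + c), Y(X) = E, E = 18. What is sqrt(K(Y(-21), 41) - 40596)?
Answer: I*sqrt(40595) ≈ 201.48*I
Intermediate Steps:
Y(X) = 18
K(c, Q) = 1 (K(c, Q) = (Q + c)/(Q + c) = 1)
sqrt(K(Y(-21), 41) - 40596) = sqrt(1 - 40596) = sqrt(-40595) = I*sqrt(40595)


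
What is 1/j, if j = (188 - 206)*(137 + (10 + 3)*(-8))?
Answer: -1/594 ≈ -0.0016835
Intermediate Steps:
j = -594 (j = -18*(137 + 13*(-8)) = -18*(137 - 104) = -18*33 = -594)
1/j = 1/(-594) = -1/594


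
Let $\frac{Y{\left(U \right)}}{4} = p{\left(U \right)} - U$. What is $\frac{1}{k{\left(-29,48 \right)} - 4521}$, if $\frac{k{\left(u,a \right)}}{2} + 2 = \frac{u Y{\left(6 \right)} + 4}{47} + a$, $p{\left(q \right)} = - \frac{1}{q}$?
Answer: $- \frac{141}{620173} \approx -0.00022736$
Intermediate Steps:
$Y{\left(U \right)} = - 4 U - \frac{4}{U}$ ($Y{\left(U \right)} = 4 \left(- \frac{1}{U} - U\right) = 4 \left(- U - \frac{1}{U}\right) = - 4 U - \frac{4}{U}$)
$k{\left(u,a \right)} = - \frac{180}{47} + 2 a - \frac{148 u}{141}$ ($k{\left(u,a \right)} = -4 + 2 \left(\frac{u \left(\left(-4\right) 6 - \frac{4}{6}\right) + 4}{47} + a\right) = -4 + 2 \left(\left(u \left(-24 - \frac{2}{3}\right) + 4\right) \frac{1}{47} + a\right) = -4 + 2 \left(\left(u \left(- \frac{74}{3}\right) + 4\right) \frac{1}{47} + a\right) = -4 + 2 \left(\left(- \frac{74 u}{3} + 4\right) \frac{1}{47} + a\right) = -4 + 2 \left(\left(4 - \frac{74 u}{3}\right) \frac{1}{47} + a\right) = -4 + 2 \left(\left(\frac{4}{47} - \frac{74 u}{141}\right) + a\right) = -4 + 2 \left(\frac{4}{47} + a - \frac{74 u}{141}\right) = -4 + \left(\frac{8}{47} + 2 a - \frac{148 u}{141}\right) = - \frac{180}{47} + 2 a - \frac{148 u}{141}$)
$\frac{1}{k{\left(-29,48 \right)} - 4521} = \frac{1}{\left(- \frac{180}{47} + 2 \cdot 48 - - \frac{4292}{141}\right) - 4521} = \frac{1}{\left(- \frac{180}{47} + 96 + \frac{4292}{141}\right) - 4521} = \frac{1}{\frac{17288}{141} - 4521} = \frac{1}{- \frac{620173}{141}} = - \frac{141}{620173}$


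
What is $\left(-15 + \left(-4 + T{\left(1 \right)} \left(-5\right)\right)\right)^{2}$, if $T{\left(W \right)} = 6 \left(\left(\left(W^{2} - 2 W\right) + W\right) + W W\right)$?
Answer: $2401$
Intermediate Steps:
$T{\left(W \right)} = - 6 W + 12 W^{2}$ ($T{\left(W \right)} = 6 \left(\left(W^{2} - W\right) + W^{2}\right) = 6 \left(- W + 2 W^{2}\right) = - 6 W + 12 W^{2}$)
$\left(-15 + \left(-4 + T{\left(1 \right)} \left(-5\right)\right)\right)^{2} = \left(-15 + \left(-4 + 6 \cdot 1 \left(-1 + 2 \cdot 1\right) \left(-5\right)\right)\right)^{2} = \left(-15 + \left(-4 + 6 \cdot 1 \left(-1 + 2\right) \left(-5\right)\right)\right)^{2} = \left(-15 + \left(-4 + 6 \cdot 1 \cdot 1 \left(-5\right)\right)\right)^{2} = \left(-15 + \left(-4 + 6 \left(-5\right)\right)\right)^{2} = \left(-15 - 34\right)^{2} = \left(-49\right)^{2} = 2401$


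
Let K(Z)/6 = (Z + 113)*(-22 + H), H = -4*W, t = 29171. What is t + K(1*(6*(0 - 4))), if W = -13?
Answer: 45191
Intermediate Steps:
H = 52 (H = -4*(-13) = 52)
K(Z) = 20340 + 180*Z (K(Z) = 6*((Z + 113)*(-22 + 52)) = 6*((113 + Z)*30) = 6*(3390 + 30*Z) = 20340 + 180*Z)
t + K(1*(6*(0 - 4))) = 29171 + (20340 + 180*(1*(6*(0 - 4)))) = 29171 + (20340 + 180*(1*(6*(-4)))) = 29171 + (20340 + 180*(1*(-24))) = 29171 + (20340 + 180*(-24)) = 29171 + (20340 - 4320) = 29171 + 16020 = 45191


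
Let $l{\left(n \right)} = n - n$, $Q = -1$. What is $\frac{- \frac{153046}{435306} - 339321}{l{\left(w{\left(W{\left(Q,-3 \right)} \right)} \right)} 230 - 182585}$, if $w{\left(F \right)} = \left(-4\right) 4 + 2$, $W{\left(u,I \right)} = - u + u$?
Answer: $\frac{73854310136}{39740173005} \approx 1.8584$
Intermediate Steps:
$W{\left(u,I \right)} = 0$
$w{\left(F \right)} = -14$ ($w{\left(F \right)} = -16 + 2 = -14$)
$l{\left(n \right)} = 0$
$\frac{- \frac{153046}{435306} - 339321}{l{\left(w{\left(W{\left(Q,-3 \right)} \right)} \right)} 230 - 182585} = \frac{- \frac{153046}{435306} - 339321}{0 \cdot 230 - 182585} = \frac{\left(-153046\right) \frac{1}{435306} - 339321}{0 - 182585} = \frac{- \frac{76523}{217653} - 339321}{-182585} = \left(- \frac{73854310136}{217653}\right) \left(- \frac{1}{182585}\right) = \frac{73854310136}{39740173005}$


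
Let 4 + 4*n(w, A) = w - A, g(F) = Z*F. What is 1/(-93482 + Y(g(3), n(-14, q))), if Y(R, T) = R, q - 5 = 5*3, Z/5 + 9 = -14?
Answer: -1/93827 ≈ -1.0658e-5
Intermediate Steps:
Z = -115 (Z = -45 + 5*(-14) = -45 - 70 = -115)
g(F) = -115*F
q = 20 (q = 5 + 5*3 = 5 + 15 = 20)
n(w, A) = -1 - A/4 + w/4 (n(w, A) = -1 + (w - A)/4 = -1 + (-A/4 + w/4) = -1 - A/4 + w/4)
1/(-93482 + Y(g(3), n(-14, q))) = 1/(-93482 - 115*3) = 1/(-93482 - 345) = 1/(-93827) = -1/93827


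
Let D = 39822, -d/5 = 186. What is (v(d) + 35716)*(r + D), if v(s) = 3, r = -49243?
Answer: -336508699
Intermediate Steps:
d = -930 (d = -5*186 = -930)
(v(d) + 35716)*(r + D) = (3 + 35716)*(-49243 + 39822) = 35719*(-9421) = -336508699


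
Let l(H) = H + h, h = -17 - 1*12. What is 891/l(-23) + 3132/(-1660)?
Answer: -410481/21580 ≈ -19.021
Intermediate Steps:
h = -29 (h = -17 - 12 = -29)
l(H) = -29 + H (l(H) = H - 29 = -29 + H)
891/l(-23) + 3132/(-1660) = 891/(-29 - 23) + 3132/(-1660) = 891/(-52) + 3132*(-1/1660) = 891*(-1/52) - 783/415 = -891/52 - 783/415 = -410481/21580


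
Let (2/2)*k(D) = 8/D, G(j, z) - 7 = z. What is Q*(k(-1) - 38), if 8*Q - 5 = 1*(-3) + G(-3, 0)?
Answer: -207/4 ≈ -51.750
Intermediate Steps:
G(j, z) = 7 + z
k(D) = 8/D
Q = 9/8 (Q = 5/8 + (1*(-3) + (7 + 0))/8 = 5/8 + (-3 + 7)/8 = 5/8 + (1/8)*4 = 5/8 + 1/2 = 9/8 ≈ 1.1250)
Q*(k(-1) - 38) = 9*(8/(-1) - 38)/8 = 9*(8*(-1) - 38)/8 = 9*(-8 - 38)/8 = (9/8)*(-46) = -207/4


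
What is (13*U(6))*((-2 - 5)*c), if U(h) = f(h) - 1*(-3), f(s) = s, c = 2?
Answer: -1638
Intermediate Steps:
U(h) = 3 + h (U(h) = h - 1*(-3) = h + 3 = 3 + h)
(13*U(6))*((-2 - 5)*c) = (13*(3 + 6))*((-2 - 5)*2) = (13*9)*(-7*2) = 117*(-14) = -1638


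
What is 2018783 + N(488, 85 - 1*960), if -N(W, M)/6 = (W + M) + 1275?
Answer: 2013455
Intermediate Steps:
N(W, M) = -7650 - 6*M - 6*W (N(W, M) = -6*((W + M) + 1275) = -6*((M + W) + 1275) = -6*(1275 + M + W) = -7650 - 6*M - 6*W)
2018783 + N(488, 85 - 1*960) = 2018783 + (-7650 - 6*(85 - 1*960) - 6*488) = 2018783 + (-7650 - 6*(85 - 960) - 2928) = 2018783 + (-7650 - 6*(-875) - 2928) = 2018783 + (-7650 + 5250 - 2928) = 2018783 - 5328 = 2013455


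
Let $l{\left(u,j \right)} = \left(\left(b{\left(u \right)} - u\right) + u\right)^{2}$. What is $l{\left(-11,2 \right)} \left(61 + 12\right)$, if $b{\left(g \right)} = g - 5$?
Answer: $18688$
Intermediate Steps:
$b{\left(g \right)} = -5 + g$
$l{\left(u,j \right)} = \left(-5 + u\right)^{2}$ ($l{\left(u,j \right)} = \left(\left(\left(-5 + u\right) - u\right) + u\right)^{2} = \left(-5 + u\right)^{2}$)
$l{\left(-11,2 \right)} \left(61 + 12\right) = \left(-5 - 11\right)^{2} \left(61 + 12\right) = \left(-16\right)^{2} \cdot 73 = 256 \cdot 73 = 18688$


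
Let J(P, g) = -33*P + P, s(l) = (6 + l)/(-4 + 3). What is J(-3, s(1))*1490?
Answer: 143040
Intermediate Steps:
s(l) = -6 - l (s(l) = (6 + l)/(-1) = (6 + l)*(-1) = -6 - l)
J(P, g) = -32*P
J(-3, s(1))*1490 = -32*(-3)*1490 = 96*1490 = 143040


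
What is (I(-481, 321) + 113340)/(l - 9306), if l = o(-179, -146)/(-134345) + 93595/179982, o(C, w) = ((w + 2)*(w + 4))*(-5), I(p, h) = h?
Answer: -549657362386638/44997028671557 ≈ -12.215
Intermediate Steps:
o(C, w) = -5*(2 + w)*(4 + w) (o(C, w) = ((2 + w)*(4 + w))*(-5) = -5*(2 + w)*(4 + w))
l = 6195075991/4835936358 (l = (-40 - 30*(-146) - 5*(-146)**2)/(-134345) + 93595/179982 = (-40 + 4380 - 5*21316)*(-1/134345) + 93595*(1/179982) = (-40 + 4380 - 106580)*(-1/134345) + 93595/179982 = -102240*(-1/134345) + 93595/179982 = 20448/26869 + 93595/179982 = 6195075991/4835936358 ≈ 1.2810)
(I(-481, 321) + 113340)/(l - 9306) = (321 + 113340)/(6195075991/4835936358 - 9306) = 113661/(-44997028671557/4835936358) = 113661*(-4835936358/44997028671557) = -549657362386638/44997028671557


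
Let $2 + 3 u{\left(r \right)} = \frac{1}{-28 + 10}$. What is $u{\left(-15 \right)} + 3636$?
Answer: $\frac{196307}{54} \approx 3635.3$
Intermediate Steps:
$u{\left(r \right)} = - \frac{37}{54}$ ($u{\left(r \right)} = - \frac{2}{3} + \frac{1}{3 \left(-28 + 10\right)} = - \frac{2}{3} + \frac{1}{3 \left(-18\right)} = - \frac{2}{3} + \frac{1}{3} \left(- \frac{1}{18}\right) = - \frac{2}{3} - \frac{1}{54} = - \frac{37}{54}$)
$u{\left(-15 \right)} + 3636 = - \frac{37}{54} + 3636 = \frac{196307}{54}$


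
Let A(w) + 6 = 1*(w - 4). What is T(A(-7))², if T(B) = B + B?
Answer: 1156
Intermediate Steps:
A(w) = -10 + w (A(w) = -6 + 1*(w - 4) = -6 + 1*(-4 + w) = -6 + (-4 + w) = -10 + w)
T(B) = 2*B
T(A(-7))² = (2*(-10 - 7))² = (2*(-17))² = (-34)² = 1156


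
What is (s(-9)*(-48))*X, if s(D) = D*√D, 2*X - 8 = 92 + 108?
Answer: 134784*I ≈ 1.3478e+5*I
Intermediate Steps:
X = 104 (X = 4 + (92 + 108)/2 = 4 + (½)*200 = 4 + 100 = 104)
s(D) = D^(3/2)
(s(-9)*(-48))*X = ((-9)^(3/2)*(-48))*104 = (-27*I*(-48))*104 = (1296*I)*104 = 134784*I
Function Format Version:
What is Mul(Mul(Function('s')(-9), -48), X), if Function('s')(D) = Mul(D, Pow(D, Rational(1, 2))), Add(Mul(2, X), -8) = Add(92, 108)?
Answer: Mul(134784, I) ≈ Mul(1.3478e+5, I)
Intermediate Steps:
X = 104 (X = Add(4, Mul(Rational(1, 2), Add(92, 108))) = Add(4, Mul(Rational(1, 2), 200)) = Add(4, 100) = 104)
Function('s')(D) = Pow(D, Rational(3, 2))
Mul(Mul(Function('s')(-9), -48), X) = Mul(Mul(Pow(-9, Rational(3, 2)), -48), 104) = Mul(Mul(Mul(-27, I), -48), 104) = Mul(Mul(1296, I), 104) = Mul(134784, I)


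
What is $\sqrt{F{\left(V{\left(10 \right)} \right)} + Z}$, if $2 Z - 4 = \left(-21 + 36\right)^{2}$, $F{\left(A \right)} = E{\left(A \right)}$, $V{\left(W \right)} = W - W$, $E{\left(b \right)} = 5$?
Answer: $\frac{\sqrt{478}}{2} \approx 10.932$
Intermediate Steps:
$V{\left(W \right)} = 0$
$F{\left(A \right)} = 5$
$Z = \frac{229}{2}$ ($Z = 2 + \frac{\left(-21 + 36\right)^{2}}{2} = 2 + \frac{15^{2}}{2} = 2 + \frac{1}{2} \cdot 225 = 2 + \frac{225}{2} = \frac{229}{2} \approx 114.5$)
$\sqrt{F{\left(V{\left(10 \right)} \right)} + Z} = \sqrt{5 + \frac{229}{2}} = \sqrt{\frac{239}{2}} = \frac{\sqrt{478}}{2}$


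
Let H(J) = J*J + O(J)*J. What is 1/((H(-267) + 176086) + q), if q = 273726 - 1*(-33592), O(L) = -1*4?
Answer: 1/555761 ≈ 1.7993e-6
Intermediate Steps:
O(L) = -4
H(J) = J² - 4*J (H(J) = J*J - 4*J = J² - 4*J)
q = 307318 (q = 273726 + 33592 = 307318)
1/((H(-267) + 176086) + q) = 1/((-267*(-4 - 267) + 176086) + 307318) = 1/((-267*(-271) + 176086) + 307318) = 1/((72357 + 176086) + 307318) = 1/(248443 + 307318) = 1/555761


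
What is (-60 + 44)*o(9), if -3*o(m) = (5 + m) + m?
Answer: 368/3 ≈ 122.67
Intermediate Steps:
o(m) = -5/3 - 2*m/3 (o(m) = -((5 + m) + m)/3 = -(5 + 2*m)/3 = -5/3 - 2*m/3)
(-60 + 44)*o(9) = (-60 + 44)*(-5/3 - ⅔*9) = -16*(-5/3 - 6) = -16*(-23/3) = 368/3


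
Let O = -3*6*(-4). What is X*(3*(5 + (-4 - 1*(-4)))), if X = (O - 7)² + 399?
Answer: 69360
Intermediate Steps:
O = 72 (O = -18*(-4) = 72)
X = 4624 (X = (72 - 7)² + 399 = 65² + 399 = 4225 + 399 = 4624)
X*(3*(5 + (-4 - 1*(-4)))) = 4624*(3*(5 + (-4 - 1*(-4)))) = 4624*(3*(5 + (-4 + 4))) = 4624*(3*(5 + 0)) = 4624*(3*5) = 4624*15 = 69360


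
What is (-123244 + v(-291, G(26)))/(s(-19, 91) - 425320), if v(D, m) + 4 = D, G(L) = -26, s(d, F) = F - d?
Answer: 123539/425210 ≈ 0.29054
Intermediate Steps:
v(D, m) = -4 + D
(-123244 + v(-291, G(26)))/(s(-19, 91) - 425320) = (-123244 + (-4 - 291))/((91 - 1*(-19)) - 425320) = (-123244 - 295)/((91 + 19) - 425320) = -123539/(110 - 425320) = -123539/(-425210) = -123539*(-1/425210) = 123539/425210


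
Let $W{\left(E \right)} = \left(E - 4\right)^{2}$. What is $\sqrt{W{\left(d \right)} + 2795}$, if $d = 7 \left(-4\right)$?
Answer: $\sqrt{3819} \approx 61.798$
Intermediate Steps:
$d = -28$
$W{\left(E \right)} = \left(-4 + E\right)^{2}$
$\sqrt{W{\left(d \right)} + 2795} = \sqrt{\left(-4 - 28\right)^{2} + 2795} = \sqrt{\left(-32\right)^{2} + 2795} = \sqrt{1024 + 2795} = \sqrt{3819}$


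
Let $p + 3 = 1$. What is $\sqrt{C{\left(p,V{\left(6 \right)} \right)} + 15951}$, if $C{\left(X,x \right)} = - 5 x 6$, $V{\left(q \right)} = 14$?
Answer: $\sqrt{15531} \approx 124.62$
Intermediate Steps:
$p = -2$ ($p = -3 + 1 = -2$)
$C{\left(X,x \right)} = - 30 x$
$\sqrt{C{\left(p,V{\left(6 \right)} \right)} + 15951} = \sqrt{\left(-30\right) 14 + 15951} = \sqrt{-420 + 15951} = \sqrt{15531}$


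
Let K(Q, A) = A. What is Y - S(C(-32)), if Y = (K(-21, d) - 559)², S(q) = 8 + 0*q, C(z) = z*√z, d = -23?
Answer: 338716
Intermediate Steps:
C(z) = z^(3/2)
S(q) = 8 (S(q) = 8 + 0 = 8)
Y = 338724 (Y = (-23 - 559)² = (-582)² = 338724)
Y - S(C(-32)) = 338724 - 1*8 = 338724 - 8 = 338716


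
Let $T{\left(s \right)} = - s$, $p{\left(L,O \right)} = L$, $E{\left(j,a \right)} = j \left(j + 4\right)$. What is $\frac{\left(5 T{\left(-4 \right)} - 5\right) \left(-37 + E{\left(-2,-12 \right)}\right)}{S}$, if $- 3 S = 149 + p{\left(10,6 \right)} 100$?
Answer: $\frac{615}{383} \approx 1.6057$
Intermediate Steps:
$E{\left(j,a \right)} = j \left(4 + j\right)$
$S = -383$ ($S = - \frac{149 + 10 \cdot 100}{3} = - \frac{149 + 1000}{3} = \left(- \frac{1}{3}\right) 1149 = -383$)
$\frac{\left(5 T{\left(-4 \right)} - 5\right) \left(-37 + E{\left(-2,-12 \right)}\right)}{S} = \frac{\left(5 \left(\left(-1\right) \left(-4\right)\right) - 5\right) \left(-37 - 2 \left(4 - 2\right)\right)}{-383} = \left(5 \cdot 4 - 5\right) \left(-37 - 4\right) \left(- \frac{1}{383}\right) = \left(20 - 5\right) \left(-37 - 4\right) \left(- \frac{1}{383}\right) = 15 \left(-41\right) \left(- \frac{1}{383}\right) = \left(-615\right) \left(- \frac{1}{383}\right) = \frac{615}{383}$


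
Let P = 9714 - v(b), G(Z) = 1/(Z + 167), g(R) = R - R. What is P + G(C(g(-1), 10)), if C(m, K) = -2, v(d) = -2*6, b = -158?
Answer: 1604791/165 ≈ 9726.0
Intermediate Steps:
g(R) = 0
v(d) = -12
G(Z) = 1/(167 + Z)
P = 9726 (P = 9714 - 1*(-12) = 9714 + 12 = 9726)
P + G(C(g(-1), 10)) = 9726 + 1/(167 - 2) = 9726 + 1/165 = 1604791/165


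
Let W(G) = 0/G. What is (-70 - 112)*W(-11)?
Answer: 0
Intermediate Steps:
W(G) = 0
(-70 - 112)*W(-11) = (-70 - 112)*0 = -182*0 = 0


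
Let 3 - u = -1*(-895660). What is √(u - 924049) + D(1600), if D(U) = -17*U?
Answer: -27200 + I*√1819706 ≈ -27200.0 + 1349.0*I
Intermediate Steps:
u = -895657 (u = 3 - (-1)*(-895660) = 3 - 1*895660 = 3 - 895660 = -895657)
√(u - 924049) + D(1600) = √(-895657 - 924049) - 17*1600 = √(-1819706) - 27200 = I*√1819706 - 27200 = -27200 + I*√1819706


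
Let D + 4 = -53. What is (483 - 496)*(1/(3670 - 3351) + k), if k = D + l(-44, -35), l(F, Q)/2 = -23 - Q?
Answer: 136838/319 ≈ 428.96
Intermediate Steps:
D = -57 (D = -4 - 53 = -57)
l(F, Q) = -46 - 2*Q (l(F, Q) = 2*(-23 - Q) = -46 - 2*Q)
k = -33 (k = -57 + (-46 - 2*(-35)) = -57 + (-46 + 70) = -57 + 24 = -33)
(483 - 496)*(1/(3670 - 3351) + k) = (483 - 496)*(1/(3670 - 3351) - 33) = -13*(1/319 - 33) = -13*(-10526/319) = 136838/319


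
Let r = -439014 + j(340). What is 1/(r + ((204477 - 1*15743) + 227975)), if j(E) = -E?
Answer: -1/22645 ≈ -4.4160e-5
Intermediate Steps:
r = -439354 (r = -439014 - 1*340 = -439014 - 340 = -439354)
1/(r + ((204477 - 1*15743) + 227975)) = 1/(-439354 + ((204477 - 1*15743) + 227975)) = 1/(-439354 + ((204477 - 15743) + 227975)) = 1/(-439354 + (188734 + 227975)) = 1/(-439354 + 416709) = 1/(-22645) = -1/22645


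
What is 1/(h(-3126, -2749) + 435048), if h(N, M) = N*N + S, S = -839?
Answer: 1/10206085 ≈ 9.7981e-8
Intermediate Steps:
h(N, M) = -839 + N² (h(N, M) = N*N - 839 = N² - 839 = -839 + N²)
1/(h(-3126, -2749) + 435048) = 1/((-839 + (-3126)²) + 435048) = 1/((-839 + 9771876) + 435048) = 1/(9771037 + 435048) = 1/10206085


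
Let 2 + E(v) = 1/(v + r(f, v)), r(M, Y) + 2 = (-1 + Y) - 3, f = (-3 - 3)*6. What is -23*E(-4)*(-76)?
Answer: -25346/7 ≈ -3620.9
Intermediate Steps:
f = -36 (f = -6*6 = -36)
r(M, Y) = -6 + Y (r(M, Y) = -2 + ((-1 + Y) - 3) = -2 + (-4 + Y) = -6 + Y)
E(v) = -2 + 1/(-6 + 2*v) (E(v) = -2 + 1/(v + (-6 + v)) = -2 + 1/(-6 + 2*v))
-23*E(-4)*(-76) = -23*(13 - 4*(-4))/(2*(-3 - 4))*(-76) = -23*(13 + 16)/(2*(-7))*(-76) = -23*(-1)*29/(2*7)*(-76) = -23*(-29/14)*(-76) = (667/14)*(-76) = -25346/7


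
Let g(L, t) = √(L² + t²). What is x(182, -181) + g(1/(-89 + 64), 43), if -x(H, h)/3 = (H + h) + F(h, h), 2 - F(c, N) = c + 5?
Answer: -537 + √1155626/25 ≈ -494.00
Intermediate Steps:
F(c, N) = -3 - c (F(c, N) = 2 - (c + 5) = 2 - (5 + c) = 2 + (-5 - c) = -3 - c)
x(H, h) = 9 - 3*H (x(H, h) = -3*((H + h) + (-3 - h)) = -3*(-3 + H) = 9 - 3*H)
x(182, -181) + g(1/(-89 + 64), 43) = (9 - 3*182) + √((1/(-89 + 64))² + 43²) = (9 - 546) + √((1/(-25))² + 1849) = -537 + √((-1/25)² + 1849) = -537 + √(1/625 + 1849) = -537 + √(1155626/625) = -537 + √1155626/25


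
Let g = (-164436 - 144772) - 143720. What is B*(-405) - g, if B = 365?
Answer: 305103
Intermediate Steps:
g = -452928 (g = -309208 - 143720 = -452928)
B*(-405) - g = 365*(-405) - 1*(-452928) = -147825 + 452928 = 305103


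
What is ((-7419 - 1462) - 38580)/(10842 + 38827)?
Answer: -47461/49669 ≈ -0.95555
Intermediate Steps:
((-7419 - 1462) - 38580)/(10842 + 38827) = (-8881 - 38580)/49669 = -47461*1/49669 = -47461/49669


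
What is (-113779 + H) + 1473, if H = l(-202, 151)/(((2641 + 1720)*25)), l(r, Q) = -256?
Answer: -12244161906/109025 ≈ -1.1231e+5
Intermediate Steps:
H = -256/109025 (H = -256*1/(25*(2641 + 1720)) = -256/(4361*25) = -256/109025 ≈ -0.0023481)
(-113779 + H) + 1473 = (-113779 - 256/109025) + 1473 = -12404755731/109025 + 1473 = -12244161906/109025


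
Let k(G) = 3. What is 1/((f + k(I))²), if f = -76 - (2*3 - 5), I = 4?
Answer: 1/5476 ≈ 0.00018262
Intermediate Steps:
f = -77 (f = -76 - (6 - 5) = -76 - 1*1 = -76 - 1 = -77)
1/((f + k(I))²) = 1/((-77 + 3)²) = 1/((-74)²) = 1/5476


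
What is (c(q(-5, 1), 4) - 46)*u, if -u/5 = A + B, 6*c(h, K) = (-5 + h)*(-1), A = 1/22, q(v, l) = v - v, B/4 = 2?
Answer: 79945/44 ≈ 1816.9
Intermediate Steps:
B = 8 (B = 4*2 = 8)
q(v, l) = 0
A = 1/22 ≈ 0.045455
c(h, K) = ⅚ - h/6 (c(h, K) = ((-5 + h)*(-1))/6 = (5 - h)/6 = ⅚ - h/6)
u = -885/22 (u = -5*(1/22 + 8) = -5*177/22 = -885/22 ≈ -40.227)
(c(q(-5, 1), 4) - 46)*u = ((⅚ - ⅙*0) - 46)*(-885/22) = ((⅚ + 0) - 46)*(-885/22) = (⅚ - 46)*(-885/22) = -271/6*(-885/22) = 79945/44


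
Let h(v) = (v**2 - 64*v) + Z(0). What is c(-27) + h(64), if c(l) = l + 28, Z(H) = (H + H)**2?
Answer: 1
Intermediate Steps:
Z(H) = 4*H**2 (Z(H) = (2*H)**2 = 4*H**2)
c(l) = 28 + l
h(v) = v**2 - 64*v (h(v) = (v**2 - 64*v) + 4*0**2 = (v**2 - 64*v) + 4*0 = (v**2 - 64*v) + 0 = v**2 - 64*v)
c(-27) + h(64) = (28 - 27) + 64*(-64 + 64) = 1 + 64*0 = 1 + 0 = 1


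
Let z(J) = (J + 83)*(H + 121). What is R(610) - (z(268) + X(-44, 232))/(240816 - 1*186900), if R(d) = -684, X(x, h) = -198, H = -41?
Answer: -6151071/8986 ≈ -684.52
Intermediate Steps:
z(J) = 6640 + 80*J (z(J) = (J + 83)*(-41 + 121) = (83 + J)*80 = 6640 + 80*J)
R(610) - (z(268) + X(-44, 232))/(240816 - 1*186900) = -684 - ((6640 + 80*268) - 198)/(240816 - 1*186900) = -684 - ((6640 + 21440) - 198)/(240816 - 186900) = -684 - (28080 - 198)/53916 = -684 - 27882/53916 = -684 - 1*4647/8986 = -684 - 4647/8986 = -6151071/8986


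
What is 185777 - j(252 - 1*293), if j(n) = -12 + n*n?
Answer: 184108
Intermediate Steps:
j(n) = -12 + n**2
185777 - j(252 - 1*293) = 185777 - (-12 + (252 - 1*293)**2) = 185777 - (-12 + (252 - 293)**2) = 185777 - (-12 + (-41)**2) = 185777 - (-12 + 1681) = 185777 - 1*1669 = 185777 - 1669 = 184108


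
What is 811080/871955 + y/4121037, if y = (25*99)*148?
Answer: 81375284588/79852418163 ≈ 1.0191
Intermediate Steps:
y = 366300 (y = 2475*148 = 366300)
811080/871955 + y/4121037 = 811080/871955 + 366300/4121037 = 811080*(1/871955) + 366300*(1/4121037) = 162216/174391 + 40700/457893 = 81375284588/79852418163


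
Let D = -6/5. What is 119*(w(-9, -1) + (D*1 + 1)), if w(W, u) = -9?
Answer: -5474/5 ≈ -1094.8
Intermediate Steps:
D = -6/5 (D = -6*1/5 = -6/5 ≈ -1.2000)
119*(w(-9, -1) + (D*1 + 1)) = 119*(-9 + (-6/5*1 + 1)) = 119*(-9 + (-6/5 + 1)) = 119*(-9 - 1/5) = 119*(-46/5) = -5474/5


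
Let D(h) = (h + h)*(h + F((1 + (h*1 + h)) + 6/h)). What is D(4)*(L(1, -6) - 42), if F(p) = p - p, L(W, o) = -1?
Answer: -1376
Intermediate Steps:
F(p) = 0
D(h) = 2*h² (D(h) = (h + h)*(h + 0) = (2*h)*h = 2*h²)
D(4)*(L(1, -6) - 42) = (2*4²)*(-1 - 42) = (2*16)*(-43) = 32*(-43) = -1376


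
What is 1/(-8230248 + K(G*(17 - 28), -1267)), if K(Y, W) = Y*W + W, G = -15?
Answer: -1/8440570 ≈ -1.1848e-7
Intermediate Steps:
K(Y, W) = W + W*Y (K(Y, W) = W*Y + W = W + W*Y)
1/(-8230248 + K(G*(17 - 28), -1267)) = 1/(-8230248 - 1267*(1 - 15*(17 - 28))) = 1/(-8230248 - 1267*(1 - 15*(-11))) = 1/(-8230248 - 1267*(1 + 165)) = 1/(-8230248 - 1267*166) = 1/(-8230248 - 210322) = 1/(-8440570) = -1/8440570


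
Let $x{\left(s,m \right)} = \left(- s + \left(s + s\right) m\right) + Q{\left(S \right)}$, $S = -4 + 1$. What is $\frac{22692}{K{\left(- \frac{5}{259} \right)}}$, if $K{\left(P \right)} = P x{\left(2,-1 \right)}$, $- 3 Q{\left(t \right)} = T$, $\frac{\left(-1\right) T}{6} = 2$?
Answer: $\frac{2938614}{5} \approx 5.8772 \cdot 10^{5}$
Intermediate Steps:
$T = -12$ ($T = \left(-6\right) 2 = -12$)
$S = -3$
$Q{\left(t \right)} = 4$ ($Q{\left(t \right)} = \left(- \frac{1}{3}\right) \left(-12\right) = 4$)
$x{\left(s,m \right)} = 4 - s + 2 m s$ ($x{\left(s,m \right)} = \left(- s + \left(s + s\right) m\right) + 4 = \left(- s + 2 s m\right) + 4 = \left(- s + 2 m s\right) + 4 = 4 - s + 2 m s$)
$K{\left(P \right)} = - 2 P$ ($K{\left(P \right)} = P \left(4 - 2 + 2 \left(-1\right) 2\right) = P \left(4 - 2 - 4\right) = P \left(-2\right) = - 2 P$)
$\frac{22692}{K{\left(- \frac{5}{259} \right)}} = \frac{22692}{\left(-2\right) \left(- \frac{5}{259}\right)} = \frac{22692}{\frac{10}{259}} = 22692 \cdot \frac{259}{10} = \frac{2938614}{5}$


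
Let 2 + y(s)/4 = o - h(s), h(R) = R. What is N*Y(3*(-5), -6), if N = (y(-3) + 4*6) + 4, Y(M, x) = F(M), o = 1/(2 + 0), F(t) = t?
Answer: -510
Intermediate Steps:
o = 1/2 ≈ 0.50000
y(s) = -6 - 4*s (y(s) = -8 + 4*(1/2 - s) = -8 + (2 - 4*s) = -6 - 4*s)
Y(M, x) = M
N = 34 (N = ((-6 - 4*(-3)) + 4*6) + 4 = ((-6 + 12) + 24) + 4 = (6 + 24) + 4 = 30 + 4 = 34)
N*Y(3*(-5), -6) = 34*(3*(-5)) = 34*(-15) = -510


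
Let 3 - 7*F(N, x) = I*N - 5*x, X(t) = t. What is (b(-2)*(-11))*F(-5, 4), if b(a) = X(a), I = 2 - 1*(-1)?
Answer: 836/7 ≈ 119.43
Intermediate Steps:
I = 3 (I = 2 + 1 = 3)
b(a) = a
F(N, x) = 3/7 - 3*N/7 + 5*x/7 (F(N, x) = 3/7 - (3*N - 5*x)/7 = 3/7 - (-5*x + 3*N)/7 = 3/7 + (-3*N/7 + 5*x/7) = 3/7 - 3*N/7 + 5*x/7)
(b(-2)*(-11))*F(-5, 4) = (-2*(-11))*(3/7 - 3/7*(-5) + (5/7)*4) = 22*(3/7 + 15/7 + 20/7) = 22*(38/7) = 836/7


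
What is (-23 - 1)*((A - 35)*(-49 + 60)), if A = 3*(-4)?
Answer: 12408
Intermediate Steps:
A = -12
(-23 - 1)*((A - 35)*(-49 + 60)) = (-23 - 1)*((-12 - 35)*(-49 + 60)) = -(-1128)*11 = -24*(-517) = 12408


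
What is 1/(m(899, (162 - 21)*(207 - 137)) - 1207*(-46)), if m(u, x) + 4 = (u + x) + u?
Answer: 1/67186 ≈ 1.4884e-5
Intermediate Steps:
m(u, x) = -4 + x + 2*u (m(u, x) = -4 + ((u + x) + u) = -4 + (x + 2*u) = -4 + x + 2*u)
1/(m(899, (162 - 21)*(207 - 137)) - 1207*(-46)) = 1/((-4 + (162 - 21)*(207 - 137) + 2*899) - 1207*(-46)) = 1/((-4 + 141*70 + 1798) + 55522) = 1/((-4 + 9870 + 1798) + 55522) = 1/(11664 + 55522) = 1/67186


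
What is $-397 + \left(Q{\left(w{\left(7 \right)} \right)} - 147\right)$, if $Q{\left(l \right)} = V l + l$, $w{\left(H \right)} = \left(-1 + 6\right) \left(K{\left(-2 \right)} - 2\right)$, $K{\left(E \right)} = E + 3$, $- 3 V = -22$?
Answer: $- \frac{1757}{3} \approx -585.67$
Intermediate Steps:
$V = \frac{22}{3}$ ($V = \left(- \frac{1}{3}\right) \left(-22\right) = \frac{22}{3} \approx 7.3333$)
$K{\left(E \right)} = 3 + E$
$w{\left(H \right)} = -5$ ($w{\left(H \right)} = \left(-1 + 6\right) \left(\left(3 - 2\right) - 2\right) = 5 \left(1 - 2\right) = 5 \left(-1\right) = -5$)
$Q{\left(l \right)} = \frac{25 l}{3}$ ($Q{\left(l \right)} = \frac{22 l}{3} + l = \frac{25 l}{3}$)
$-397 + \left(Q{\left(w{\left(7 \right)} \right)} - 147\right) = -397 + \left(\frac{25}{3} \left(-5\right) - 147\right) = -397 - \frac{566}{3} = - \frac{1757}{3}$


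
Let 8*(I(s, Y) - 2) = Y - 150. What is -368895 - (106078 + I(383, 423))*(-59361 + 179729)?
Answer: -12773113893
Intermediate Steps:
I(s, Y) = -67/4 + Y/8 (I(s, Y) = 2 + (Y - 150)/8 = 2 + (-150 + Y)/8 = 2 + (-75/4 + Y/8) = -67/4 + Y/8)
-368895 - (106078 + I(383, 423))*(-59361 + 179729) = -368895 - (106078 + (-67/4 + (⅛)*423))*(-59361 + 179729) = -368895 - (106078 + (-67/4 + 423/8))*120368 = -368895 - (106078 + 289/8)*120368 = -368895 - 848913*120368/8 = -368895 - 1*12772744998 = -368895 - 12772744998 = -12773113893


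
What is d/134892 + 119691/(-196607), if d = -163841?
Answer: -48357645859/26520711444 ≈ -1.8234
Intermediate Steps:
d/134892 + 119691/(-196607) = -163841/134892 + 119691/(-196607) = -163841*1/134892 + 119691*(-1/196607) = -163841/134892 - 119691/196607 = -48357645859/26520711444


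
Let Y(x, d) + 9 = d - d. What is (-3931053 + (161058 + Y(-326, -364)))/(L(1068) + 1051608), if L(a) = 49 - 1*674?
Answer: -3770004/1050983 ≈ -3.5871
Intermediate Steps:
L(a) = -625 (L(a) = 49 - 674 = -625)
Y(x, d) = -9 (Y(x, d) = -9 + (d - d) = -9 + 0 = -9)
(-3931053 + (161058 + Y(-326, -364)))/(L(1068) + 1051608) = (-3931053 + (161058 - 9))/(-625 + 1051608) = (-3931053 + 161049)/1050983 = -3770004*1/1050983 = -3770004/1050983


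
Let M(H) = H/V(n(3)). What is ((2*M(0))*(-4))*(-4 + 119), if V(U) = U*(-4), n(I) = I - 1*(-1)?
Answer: 0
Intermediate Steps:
n(I) = 1 + I (n(I) = I + 1 = 1 + I)
V(U) = -4*U
M(H) = -H/16 (M(H) = H/((-4*(1 + 3))) = H/((-4*4)) = H/(-16) = H*(-1/16) = -H/16)
((2*M(0))*(-4))*(-4 + 119) = ((2*(-1/16*0))*(-4))*(-4 + 119) = ((2*0)*(-4))*115 = (0*(-4))*115 = 0*115 = 0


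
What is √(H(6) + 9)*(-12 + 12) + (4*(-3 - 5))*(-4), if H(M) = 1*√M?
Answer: 128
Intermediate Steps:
H(M) = √M
√(H(6) + 9)*(-12 + 12) + (4*(-3 - 5))*(-4) = √(√6 + 9)*(-12 + 12) + (4*(-3 - 5))*(-4) = √(9 + √6)*0 + (4*(-8))*(-4) = 0 - 32*(-4) = 0 + 128 = 128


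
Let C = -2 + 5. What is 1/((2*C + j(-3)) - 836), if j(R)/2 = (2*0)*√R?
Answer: -1/830 ≈ -0.0012048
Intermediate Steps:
C = 3
j(R) = 0 (j(R) = 2*((2*0)*√R) = 2*(0*√R) = 2*0 = 0)
1/((2*C + j(-3)) - 836) = 1/((2*3 + 0) - 836) = 1/((6 + 0) - 836) = 1/(6 - 836) = 1/(-830) = -1/830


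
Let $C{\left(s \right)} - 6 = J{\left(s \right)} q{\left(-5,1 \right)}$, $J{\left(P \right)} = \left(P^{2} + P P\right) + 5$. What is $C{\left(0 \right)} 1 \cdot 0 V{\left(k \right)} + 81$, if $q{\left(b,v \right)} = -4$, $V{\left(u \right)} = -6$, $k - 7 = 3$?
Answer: $81$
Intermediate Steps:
$k = 10$ ($k = 7 + 3 = 10$)
$J{\left(P \right)} = 5 + 2 P^{2}$ ($J{\left(P \right)} = \left(P^{2} + P^{2}\right) + 5 = 2 P^{2} + 5 = 5 + 2 P^{2}$)
$C{\left(s \right)} = -14 - 8 s^{2}$ ($C{\left(s \right)} = 6 + \left(5 + 2 s^{2}\right) \left(-4\right) = 6 - \left(20 + 8 s^{2}\right) = -14 - 8 s^{2}$)
$C{\left(0 \right)} 1 \cdot 0 V{\left(k \right)} + 81 = \left(-14 - 8 \cdot 0^{2}\right) 1 \cdot 0 \left(-6\right) + 81 = \left(-14 - 0\right) 1 \cdot 0 \left(-6\right) + 81 = \left(-14 + 0\right) 1 \cdot 0 \left(-6\right) + 81 = \left(-14\right) 1 \cdot 0 \left(-6\right) + 81 = \left(-14\right) 0 \left(-6\right) + 81 = 0 \left(-6\right) + 81 = 0 + 81 = 81$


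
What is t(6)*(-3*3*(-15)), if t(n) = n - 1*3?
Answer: 405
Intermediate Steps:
t(n) = -3 + n (t(n) = n - 3 = -3 + n)
t(6)*(-3*3*(-15)) = (-3 + 6)*(-3*3*(-15)) = 3*(-9*(-15)) = 3*135 = 405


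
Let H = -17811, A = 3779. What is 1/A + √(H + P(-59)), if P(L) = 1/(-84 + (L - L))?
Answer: 1/3779 + 5*I*√1256745/42 ≈ 0.00026462 + 133.46*I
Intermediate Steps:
P(L) = -1/84 (P(L) = 1/(-84 + 0) = 1/(-84) = -1/84)
1/A + √(H + P(-59)) = 1/3779 + √(-17811 - 1/84) = 1/3779 + √(-1496125/84) = 1/3779 + 5*I*√1256745/42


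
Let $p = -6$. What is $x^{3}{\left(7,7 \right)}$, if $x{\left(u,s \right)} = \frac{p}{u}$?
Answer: $- \frac{216}{343} \approx -0.62974$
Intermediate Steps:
$x{\left(u,s \right)} = - \frac{6}{u}$
$x^{3}{\left(7,7 \right)} = \left(- \frac{6}{7}\right)^{3} = - \frac{216}{343}$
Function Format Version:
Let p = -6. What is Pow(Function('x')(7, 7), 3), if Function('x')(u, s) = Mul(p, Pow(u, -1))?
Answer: Rational(-216, 343) ≈ -0.62974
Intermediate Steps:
Function('x')(u, s) = Mul(-6, Pow(u, -1))
Pow(Function('x')(7, 7), 3) = Pow(Mul(-6, Pow(7, -1)), 3) = Pow(Mul(-6, Rational(1, 7)), 3) = Pow(Rational(-6, 7), 3) = Rational(-216, 343)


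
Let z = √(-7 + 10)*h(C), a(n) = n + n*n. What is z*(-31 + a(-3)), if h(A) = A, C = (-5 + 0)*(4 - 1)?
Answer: 375*√3 ≈ 649.52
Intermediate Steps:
C = -15 (C = -5*3 = -15)
a(n) = n + n²
z = -15*√3 (z = √(-7 + 10)*(-15) = √3*(-15) = -15*√3 ≈ -25.981)
z*(-31 + a(-3)) = (-15*√3)*(-31 - 3*(1 - 3)) = (-15*√3)*(-31 - 3*(-2)) = (-15*√3)*(-31 + 6) = -15*√3*(-25) = 375*√3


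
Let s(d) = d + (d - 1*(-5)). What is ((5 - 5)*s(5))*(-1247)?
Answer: 0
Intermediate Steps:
s(d) = 5 + 2*d (s(d) = d + (d + 5) = d + (5 + d) = 5 + 2*d)
((5 - 5)*s(5))*(-1247) = ((5 - 5)*(5 + 2*5))*(-1247) = (0*(5 + 10))*(-1247) = (0*15)*(-1247) = 0*(-1247) = 0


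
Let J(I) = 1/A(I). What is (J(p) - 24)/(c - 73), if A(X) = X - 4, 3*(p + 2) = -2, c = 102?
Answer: -483/580 ≈ -0.83276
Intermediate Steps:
p = -8/3 (p = -2 + (⅓)*(-2) = -2 - ⅔ = -8/3 ≈ -2.6667)
A(X) = -4 + X
J(I) = 1/(-4 + I)
(J(p) - 24)/(c - 73) = (1/(-4 - 8/3) - 24)/(102 - 73) = (1/(-20/3) - 24)/29 = (-3/20 - 24)/29 = (1/29)*(-483/20) = -483/580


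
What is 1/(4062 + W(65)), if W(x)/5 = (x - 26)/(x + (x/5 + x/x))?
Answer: 79/321093 ≈ 0.00024603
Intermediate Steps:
W(x) = 5*(-26 + x)/(1 + 6*x/5) (W(x) = 5*((x - 26)/(x + (x/5 + x/x))) = 5*((-26 + x)/(x + (x*(⅕) + 1))) = 5*((-26 + x)/(x + (x/5 + 1))) = 5*((-26 + x)/(x + (1 + x/5))) = 5*((-26 + x)/(1 + 6*x/5)) = 5*(-26 + x)/(1 + 6*x/5))
1/(4062 + W(65)) = 1/(4062 + 25*(-26 + 65)/(5 + 6*65)) = 1/(4062 + 25*39/(5 + 390)) = 1/(4062 + 25*39/395) = 1/(4062 + 25*(1/395)*39) = 1/(4062 + 195/79) = 1/(321093/79) = 79/321093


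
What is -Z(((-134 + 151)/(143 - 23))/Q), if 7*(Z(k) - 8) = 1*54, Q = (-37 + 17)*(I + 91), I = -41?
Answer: -110/7 ≈ -15.714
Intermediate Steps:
Q = -1000 (Q = (-37 + 17)*(-41 + 91) = -20*50 = -1000)
Z(k) = 110/7 (Z(k) = 8 + (1*54)/7 = 8 + (1/7)*54 = 8 + 54/7 = 110/7)
-Z(((-134 + 151)/(143 - 23))/Q) = -1*110/7 = -110/7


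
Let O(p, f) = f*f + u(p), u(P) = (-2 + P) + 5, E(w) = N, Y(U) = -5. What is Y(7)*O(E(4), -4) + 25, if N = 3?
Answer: -85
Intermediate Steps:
E(w) = 3
u(P) = 3 + P
O(p, f) = 3 + p + f**2 (O(p, f) = f*f + (3 + p) = f**2 + (3 + p) = 3 + p + f**2)
Y(7)*O(E(4), -4) + 25 = -5*(3 + 3 + (-4)**2) + 25 = -5*(3 + 3 + 16) + 25 = -5*22 + 25 = -110 + 25 = -85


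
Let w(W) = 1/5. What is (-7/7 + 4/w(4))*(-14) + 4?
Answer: -262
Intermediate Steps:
w(W) = ⅕
(-7/7 + 4/w(4))*(-14) + 4 = (-7/7 + 4/(⅕))*(-14) + 4 = (-7*⅐ + 4*5)*(-14) + 4 = (-1 + 20)*(-14) + 4 = 19*(-14) + 4 = -266 + 4 = -262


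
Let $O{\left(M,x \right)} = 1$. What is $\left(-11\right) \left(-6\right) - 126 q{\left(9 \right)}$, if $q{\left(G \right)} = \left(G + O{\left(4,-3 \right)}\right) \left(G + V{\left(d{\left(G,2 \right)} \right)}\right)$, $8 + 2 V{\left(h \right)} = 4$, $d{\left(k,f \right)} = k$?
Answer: $-8754$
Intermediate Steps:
$V{\left(h \right)} = -2$ ($V{\left(h \right)} = -4 + \frac{1}{2} \cdot 4 = -4 + 2 = -2$)
$q{\left(G \right)} = \left(1 + G\right) \left(-2 + G\right)$ ($q{\left(G \right)} = \left(G + 1\right) \left(G - 2\right) = \left(1 + G\right) \left(-2 + G\right)$)
$\left(-11\right) \left(-6\right) - 126 q{\left(9 \right)} = \left(-11\right) \left(-6\right) - 126 \left(-2 + 9^{2} - 9\right) = 66 - 126 \left(-2 + 81 - 9\right) = 66 - 8820 = -8754$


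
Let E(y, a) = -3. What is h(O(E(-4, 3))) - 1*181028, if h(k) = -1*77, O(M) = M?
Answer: -181105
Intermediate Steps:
h(k) = -77
h(O(E(-4, 3))) - 1*181028 = -77 - 1*181028 = -77 - 181028 = -181105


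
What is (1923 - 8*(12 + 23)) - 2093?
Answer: -450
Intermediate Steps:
(1923 - 8*(12 + 23)) - 2093 = (1923 - 8*35) - 2093 = (1923 - 280) - 2093 = 1643 - 2093 = -450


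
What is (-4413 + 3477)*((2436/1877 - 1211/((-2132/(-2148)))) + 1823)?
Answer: -43522278624/76957 ≈ -5.6554e+5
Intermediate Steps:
(-4413 + 3477)*((2436/1877 - 1211/((-2132/(-2148)))) + 1823) = -936*((2436*(1/1877) - 1211/((-2132*(-1/2148)))) + 1823) = -936*((2436/1877 - 1211/533/537) + 1823) = -936*((2436/1877 - 1211*537/533) + 1823) = -936*((2436/1877 - 650307/533) + 1823) = -936*(-1219327851/1000441 + 1823) = -936*604476092/1000441 = -43522278624/76957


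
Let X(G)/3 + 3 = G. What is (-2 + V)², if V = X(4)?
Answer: 1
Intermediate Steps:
X(G) = -9 + 3*G
V = 3 (V = -9 + 3*4 = -9 + 12 = 3)
(-2 + V)² = (-2 + 3)² = 1² = 1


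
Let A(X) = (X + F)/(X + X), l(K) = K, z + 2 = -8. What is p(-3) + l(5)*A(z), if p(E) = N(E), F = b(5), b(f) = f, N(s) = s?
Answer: -7/4 ≈ -1.7500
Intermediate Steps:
z = -10 (z = -2 - 8 = -10)
F = 5
p(E) = E
A(X) = (5 + X)/(2*X) (A(X) = (X + 5)/(X + X) = (5 + X)/((2*X)) = (5 + X)*(1/(2*X)) = (5 + X)/(2*X))
p(-3) + l(5)*A(z) = -3 + 5*((1/2)*(5 - 10)/(-10)) = -3 + 5*((1/2)*(-1/10)*(-5)) = -3 + 5*(1/4) = -3 + 5/4 = -7/4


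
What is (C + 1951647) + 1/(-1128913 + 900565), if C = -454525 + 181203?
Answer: 383242157099/228348 ≈ 1.6783e+6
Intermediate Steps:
C = -273322
(C + 1951647) + 1/(-1128913 + 900565) = (-273322 + 1951647) + 1/(-1128913 + 900565) = 1678325 + 1/(-228348) = 1678325 - 1/228348 = 383242157099/228348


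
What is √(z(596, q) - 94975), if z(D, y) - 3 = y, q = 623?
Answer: I*√94349 ≈ 307.16*I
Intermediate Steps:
z(D, y) = 3 + y
√(z(596, q) - 94975) = √((3 + 623) - 94975) = √(626 - 94975) = √(-94349) = I*√94349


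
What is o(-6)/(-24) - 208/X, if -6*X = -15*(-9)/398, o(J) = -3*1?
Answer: 1324589/360 ≈ 3679.4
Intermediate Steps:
o(J) = -3
X = -45/796 (X = -(-15*(-9))/(6*398) = -45/(2*398) = -⅙*135/398 = -45/796 ≈ -0.056533)
o(-6)/(-24) - 208/X = -3/(-24) - 208/(-45/796) = -3*(-1/24) - 208*(-796/45) = ⅛ + 165568/45 = 1324589/360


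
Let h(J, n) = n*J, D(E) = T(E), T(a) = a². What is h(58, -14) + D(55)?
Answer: 2213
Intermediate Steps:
D(E) = E²
h(J, n) = J*n
h(58, -14) + D(55) = 58*(-14) + 55² = -812 + 3025 = 2213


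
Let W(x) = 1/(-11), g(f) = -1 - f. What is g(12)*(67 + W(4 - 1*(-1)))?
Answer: -9568/11 ≈ -869.82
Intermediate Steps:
W(x) = -1/11
g(12)*(67 + W(4 - 1*(-1))) = (-1 - 1*12)*(67 - 1/11) = (-1 - 12)*(736/11) = -13*736/11 = -9568/11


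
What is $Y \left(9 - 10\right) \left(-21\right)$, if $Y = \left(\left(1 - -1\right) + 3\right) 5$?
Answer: $525$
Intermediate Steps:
$Y = 25$ ($Y = \left(\left(1 + 1\right) + 3\right) 5 = \left(2 + 3\right) 5 = 5 \cdot 5 = 25$)
$Y \left(9 - 10\right) \left(-21\right) = 25 \left(9 - 10\right) \left(-21\right) = 25 \left(-1\right) \left(-21\right) = \left(-25\right) \left(-21\right) = 525$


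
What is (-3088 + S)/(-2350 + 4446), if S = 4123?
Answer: 1035/2096 ≈ 0.49380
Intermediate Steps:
(-3088 + S)/(-2350 + 4446) = (-3088 + 4123)/(-2350 + 4446) = 1035/2096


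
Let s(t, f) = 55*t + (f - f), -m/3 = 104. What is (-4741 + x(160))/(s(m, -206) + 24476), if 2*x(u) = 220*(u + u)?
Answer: 30459/7316 ≈ 4.1633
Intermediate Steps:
x(u) = 220*u (x(u) = (220*(u + u))/2 = (220*(2*u))/2 = (440*u)/2 = 220*u)
m = -312 (m = -3*104 = -312)
s(t, f) = 55*t (s(t, f) = 55*t + 0 = 55*t)
(-4741 + x(160))/(s(m, -206) + 24476) = (-4741 + 220*160)/(55*(-312) + 24476) = (-4741 + 35200)/(-17160 + 24476) = 30459/7316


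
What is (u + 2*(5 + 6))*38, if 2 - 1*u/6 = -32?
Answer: 8588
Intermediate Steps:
u = 204 (u = 12 - 6*(-32) = 12 + 192 = 204)
(u + 2*(5 + 6))*38 = (204 + 2*(5 + 6))*38 = (204 + 2*11)*38 = (204 + 22)*38 = 226*38 = 8588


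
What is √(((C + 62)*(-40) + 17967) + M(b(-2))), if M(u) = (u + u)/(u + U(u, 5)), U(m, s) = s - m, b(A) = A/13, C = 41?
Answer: √58503315/65 ≈ 117.67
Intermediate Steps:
b(A) = A/13 (b(A) = A*(1/13) = A/13)
M(u) = 2*u/5 (M(u) = (u + u)/(u + (5 - u)) = (2*u)/5 = (2*u)*(⅕) = 2*u/5)
√(((C + 62)*(-40) + 17967) + M(b(-2))) = √(((41 + 62)*(-40) + 17967) + 2*((1/13)*(-2))/5) = √((103*(-40) + 17967) + (⅖)*(-2/13)) = √((-4120 + 17967) - 4/65) = √(13847 - 4/65) = √(900051/65) = √58503315/65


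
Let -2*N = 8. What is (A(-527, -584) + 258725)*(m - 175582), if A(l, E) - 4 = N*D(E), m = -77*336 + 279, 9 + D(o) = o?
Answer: -52526993675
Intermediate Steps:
D(o) = -9 + o
N = -4 (N = -1/2*8 = -4)
m = -25593 (m = -25872 + 279 = -25593)
A(l, E) = 40 - 4*E (A(l, E) = 4 - 4*(-9 + E) = 4 + (36 - 4*E) = 40 - 4*E)
(A(-527, -584) + 258725)*(m - 175582) = ((40 - 4*(-584)) + 258725)*(-25593 - 175582) = ((40 + 2336) + 258725)*(-201175) = (2376 + 258725)*(-201175) = 261101*(-201175) = -52526993675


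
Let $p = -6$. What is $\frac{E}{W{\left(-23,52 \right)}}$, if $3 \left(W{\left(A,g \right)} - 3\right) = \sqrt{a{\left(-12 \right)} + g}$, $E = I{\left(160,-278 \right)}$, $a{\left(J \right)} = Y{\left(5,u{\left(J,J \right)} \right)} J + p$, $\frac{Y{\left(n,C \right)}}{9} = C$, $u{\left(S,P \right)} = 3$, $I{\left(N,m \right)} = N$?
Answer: $\frac{4320}{359} - \frac{480 i \sqrt{278}}{359} \approx 12.033 - 22.293 i$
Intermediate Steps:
$Y{\left(n,C \right)} = 9 C$
$a{\left(J \right)} = -6 + 27 J$ ($a{\left(J \right)} = 9 \cdot 3 J - 6 = 27 J - 6 = -6 + 27 J$)
$E = 160$
$W{\left(A,g \right)} = 3 + \frac{\sqrt{-330 + g}}{3}$ ($W{\left(A,g \right)} = 3 + \frac{\sqrt{\left(-6 + 27 \left(-12\right)\right) + g}}{3} = 3 + \frac{\sqrt{\left(-6 - 324\right) + g}}{3} = 3 + \frac{\sqrt{-330 + g}}{3}$)
$\frac{E}{W{\left(-23,52 \right)}} = \frac{160}{3 + \frac{\sqrt{-330 + 52}}{3}} = \frac{160}{3 + \frac{\sqrt{-278}}{3}} = \frac{160}{3 + \frac{i \sqrt{278}}{3}}$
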